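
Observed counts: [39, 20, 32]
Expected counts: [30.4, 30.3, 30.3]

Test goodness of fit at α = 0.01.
Chi-square goodness of fit test:
H₀: observed counts match expected distribution
H₁: observed counts differ from expected distribution
df = k - 1 = 2
χ² = Σ(O - E)²/E
   = (39 - 30.4)²/30.4 + (20 - 30.3)²/30.3 + (32 - 30.3)²/30.3
   = 2.433 + 3.501 + 0.095
   = 6.03
p-value = 0.0491

Since p-value > α = 0.01, we fail to reject H₀.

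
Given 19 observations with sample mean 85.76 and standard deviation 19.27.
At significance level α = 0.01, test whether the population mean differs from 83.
One-sample t-test:
H₀: μ = 83
H₁: μ ≠ 83
df = n - 1 = 18
t = (x̄ - μ₀) / (s/√n) = (85.76 - 83) / (19.27/√19) = 0.624
p-value = 0.5403

Since p-value > α = 0.01, we fail to reject H₀.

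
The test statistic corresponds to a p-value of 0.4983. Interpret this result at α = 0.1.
Since p = 0.4983 > α = 0.1, fail to reject H₀.
There is insufficient evidence to reject the null hypothesis; the result is not statistically significant at the 0.1 level.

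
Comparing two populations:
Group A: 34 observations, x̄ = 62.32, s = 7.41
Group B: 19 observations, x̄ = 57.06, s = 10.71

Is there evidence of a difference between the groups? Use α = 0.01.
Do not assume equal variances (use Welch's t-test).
Welch's two-sample t-test:
H₀: μ₁ = μ₂
H₁: μ₁ ≠ μ₂
s₁²/n₁ = 7.41²/34 = 1.6149,  s₂²/n₂ = 10.71²/19 = 6.0371
SE = √(s₁²/n₁ + s₂²/n₂) = √(1.6149 + 6.0371) = 2.7662
df (Welch-Satterthwaite) = (s₁²/n₁ + s₂²/n₂)² / [(s₁²/n₁)²/(n₁-1) + (s₂²/n₂)²/(n₂-1)] ≈ 27.83
t = (x̄₁ - x̄₂) / SE = (62.32 - 57.06) / 2.7662 = 5.26 / 2.7662 = 1.902
p-value = 0.0676

Since p-value > α = 0.01, we fail to reject H₀.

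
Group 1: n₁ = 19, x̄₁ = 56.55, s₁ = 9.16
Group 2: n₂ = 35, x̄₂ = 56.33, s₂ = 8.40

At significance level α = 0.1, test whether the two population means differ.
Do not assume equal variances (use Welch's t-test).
Welch's two-sample t-test:
H₀: μ₁ = μ₂
H₁: μ₁ ≠ μ₂
s₁²/n₁ = 9.16²/19 = 4.4161,  s₂²/n₂ = 8.40²/35 = 2.0160
SE = √(s₁²/n₁ + s₂²/n₂) = √(4.4161 + 2.0160) = 2.5362
df (Welch-Satterthwaite) = (s₁²/n₁ + s₂²/n₂)² / [(s₁²/n₁)²/(n₁-1) + (s₂²/n₂)²/(n₂-1)] ≈ 34.39
t = (x̄₁ - x̄₂) / SE = (56.55 - 56.33) / 2.5362 = 0.22 / 2.5362 = 0.087
p-value = 0.9314

Since p-value > α = 0.1, we fail to reject H₀.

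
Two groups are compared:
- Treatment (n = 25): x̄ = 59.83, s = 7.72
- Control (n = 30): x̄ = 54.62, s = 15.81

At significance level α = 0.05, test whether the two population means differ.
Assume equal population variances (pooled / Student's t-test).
Student's two-sample t-test (equal variances):
H₀: μ₁ = μ₂
H₁: μ₁ ≠ μ₂
df = n₁ + n₂ - 2 = 53
Pooled variance s_p² = [(n₁-1)s₁² + (n₂-1)s₂²] / (n₁ + n₂ - 2) = [(24)(7.72²) + (29)(15.81²)] / 53 = 163.7564
SE = √(s_p²(1/n₁ + 1/n₂)) = √(163.7564 × (1/25 + 1/30)) = 3.4654
t = (x̄₁ - x̄₂) / SE = (59.83 - 54.62) / 3.4654 = 5.21 / 3.4654 = 1.503
p-value = 0.1387

Since p-value > α = 0.05, we fail to reject H₀.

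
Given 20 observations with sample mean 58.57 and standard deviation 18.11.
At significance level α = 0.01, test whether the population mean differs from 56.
One-sample t-test:
H₀: μ = 56
H₁: μ ≠ 56
df = n - 1 = 19
t = (x̄ - μ₀) / (s/√n) = (58.57 - 56) / (18.11/√20) = 0.635
p-value = 0.5332

Since p-value > α = 0.01, we fail to reject H₀.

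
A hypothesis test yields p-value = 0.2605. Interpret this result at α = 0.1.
Since p = 0.2605 > α = 0.1, fail to reject H₀.
There is insufficient evidence to reject the null hypothesis; the result is not statistically significant at the 0.1 level.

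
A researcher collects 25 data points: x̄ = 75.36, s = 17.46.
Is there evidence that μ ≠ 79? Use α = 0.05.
One-sample t-test:
H₀: μ = 79
H₁: μ ≠ 79
df = n - 1 = 24
t = (x̄ - μ₀) / (s/√n) = (75.36 - 79) / (17.46/√25) = -1.042
p-value = 0.3076

Since p-value > α = 0.05, we fail to reject H₀.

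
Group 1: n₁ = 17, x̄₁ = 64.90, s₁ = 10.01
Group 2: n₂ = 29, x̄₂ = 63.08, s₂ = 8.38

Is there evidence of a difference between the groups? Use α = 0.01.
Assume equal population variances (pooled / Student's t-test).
Student's two-sample t-test (equal variances):
H₀: μ₁ = μ₂
H₁: μ₁ ≠ μ₂
df = n₁ + n₂ - 2 = 44
Pooled variance s_p² = [(n₁-1)s₁² + (n₂-1)s₂²] / (n₁ + n₂ - 2) = [(16)(10.01²) + (28)(8.38²)] / 44 = 81.1247
SE = √(s_p²(1/n₁ + 1/n₂)) = √(81.1247 × (1/17 + 1/29)) = 2.7513
t = (x̄₁ - x̄₂) / SE = (64.90 - 63.08) / 2.7513 = 1.82 / 2.7513 = 0.662
p-value = 0.5117

Since p-value > α = 0.01, we fail to reject H₀.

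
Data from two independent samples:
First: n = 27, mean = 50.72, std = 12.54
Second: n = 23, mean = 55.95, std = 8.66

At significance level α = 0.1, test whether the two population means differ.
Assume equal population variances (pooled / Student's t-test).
Student's two-sample t-test (equal variances):
H₀: μ₁ = μ₂
H₁: μ₁ ≠ μ₂
df = n₁ + n₂ - 2 = 48
Pooled variance s_p² = [(n₁-1)s₁² + (n₂-1)s₂²] / (n₁ + n₂ - 2) = [(26)(12.54²) + (22)(8.66²)] / 48 = 119.5509
SE = √(s_p²(1/n₁ + 1/n₂)) = √(119.5509 × (1/27 + 1/23)) = 3.1025
t = (x̄₁ - x̄₂) / SE = (50.72 - 55.95) / 3.1025 = -5.23 / 3.1025 = -1.686
p-value = 0.0983

Since p-value < α = 0.1, we reject H₀.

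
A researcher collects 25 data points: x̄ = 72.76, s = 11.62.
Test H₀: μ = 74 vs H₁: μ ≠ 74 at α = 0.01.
One-sample t-test:
H₀: μ = 74
H₁: μ ≠ 74
df = n - 1 = 24
t = (x̄ - μ₀) / (s/√n) = (72.76 - 74) / (11.62/√25) = -0.534
p-value = 0.5986

Since p-value > α = 0.01, we fail to reject H₀.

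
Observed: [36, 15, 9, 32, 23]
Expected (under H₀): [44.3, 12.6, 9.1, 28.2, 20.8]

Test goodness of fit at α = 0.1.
Chi-square goodness of fit test:
H₀: observed counts match expected distribution
H₁: observed counts differ from expected distribution
df = k - 1 = 4
χ² = Σ(O - E)²/E
   = (36 - 44.3)²/44.3 + (15 - 12.6)²/12.6 + (9 - 9.1)²/9.1 + (32 - 28.2)²/28.2 + (23 - 20.8)²/20.8
   = 1.555 + 0.457 + 0.001 + 0.512 + 0.233
   = 2.76
p-value = 0.5991

Since p-value > α = 0.1, we fail to reject H₀.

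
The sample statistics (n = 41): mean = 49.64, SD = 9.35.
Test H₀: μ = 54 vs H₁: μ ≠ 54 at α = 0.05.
One-sample t-test:
H₀: μ = 54
H₁: μ ≠ 54
df = n - 1 = 40
t = (x̄ - μ₀) / (s/√n) = (49.64 - 54) / (9.35/√41) = -2.986
p-value = 0.0048

Since p-value < α = 0.05, we reject H₀.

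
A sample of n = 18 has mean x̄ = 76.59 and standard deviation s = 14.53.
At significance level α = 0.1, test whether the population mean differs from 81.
One-sample t-test:
H₀: μ = 81
H₁: μ ≠ 81
df = n - 1 = 17
t = (x̄ - μ₀) / (s/√n) = (76.59 - 81) / (14.53/√18) = -1.288
p-value = 0.2151

Since p-value > α = 0.1, we fail to reject H₀.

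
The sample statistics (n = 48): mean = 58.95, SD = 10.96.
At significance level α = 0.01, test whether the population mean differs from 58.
One-sample t-test:
H₀: μ = 58
H₁: μ ≠ 58
df = n - 1 = 47
t = (x̄ - μ₀) / (s/√n) = (58.95 - 58) / (10.96/√48) = 0.601
p-value = 0.5510

Since p-value > α = 0.01, we fail to reject H₀.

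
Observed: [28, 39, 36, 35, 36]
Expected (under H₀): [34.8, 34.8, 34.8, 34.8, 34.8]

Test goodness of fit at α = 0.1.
Chi-square goodness of fit test:
H₀: observed counts match expected distribution
H₁: observed counts differ from expected distribution
df = k - 1 = 4
χ² = Σ(O - E)²/E
   = (28 - 34.8)²/34.8 + (39 - 34.8)²/34.8 + (36 - 34.8)²/34.8 + (35 - 34.8)²/34.8 + (36 - 34.8)²/34.8
   = 1.329 + 0.507 + 0.041 + 0.001 + 0.041
   = 1.92
p-value = 0.7506

Since p-value > α = 0.1, we fail to reject H₀.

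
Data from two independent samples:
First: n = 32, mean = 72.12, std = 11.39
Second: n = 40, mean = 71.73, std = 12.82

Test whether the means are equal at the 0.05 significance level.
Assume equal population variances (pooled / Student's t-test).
Student's two-sample t-test (equal variances):
H₀: μ₁ = μ₂
H₁: μ₁ ≠ μ₂
df = n₁ + n₂ - 2 = 70
Pooled variance s_p² = [(n₁-1)s₁² + (n₂-1)s₂²] / (n₁ + n₂ - 2) = [(31)(11.39²) + (39)(12.82²)] / 70 = 149.0206
SE = √(s_p²(1/n₁ + 1/n₂)) = √(149.0206 × (1/32 + 1/40)) = 2.8952
t = (x̄₁ - x̄₂) / SE = (72.12 - 71.73) / 2.8952 = 0.39 / 2.8952 = 0.135
p-value = 0.8932

Since p-value > α = 0.05, we fail to reject H₀.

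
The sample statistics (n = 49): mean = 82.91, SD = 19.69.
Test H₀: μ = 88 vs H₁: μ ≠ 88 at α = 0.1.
One-sample t-test:
H₀: μ = 88
H₁: μ ≠ 88
df = n - 1 = 48
t = (x̄ - μ₀) / (s/√n) = (82.91 - 88) / (19.69/√49) = -1.810
p-value = 0.0766

Since p-value < α = 0.1, we reject H₀.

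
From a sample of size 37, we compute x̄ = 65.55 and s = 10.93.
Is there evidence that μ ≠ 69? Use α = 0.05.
One-sample t-test:
H₀: μ = 69
H₁: μ ≠ 69
df = n - 1 = 36
t = (x̄ - μ₀) / (s/√n) = (65.55 - 69) / (10.93/√37) = -1.920
p-value = 0.0628

Since p-value > α = 0.05, we fail to reject H₀.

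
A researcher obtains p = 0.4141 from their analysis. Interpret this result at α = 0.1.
Since p = 0.4141 > α = 0.1, fail to reject H₀.
There is insufficient evidence to reject the null hypothesis; the result is not statistically significant at the 0.1 level.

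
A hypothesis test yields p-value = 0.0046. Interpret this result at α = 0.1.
Since p = 0.0046 < α = 0.1, reject H₀.
There is sufficient evidence to reject the null hypothesis; the result is statistically significant at the 0.1 level.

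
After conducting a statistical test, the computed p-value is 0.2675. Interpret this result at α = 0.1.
Since p = 0.2675 > α = 0.1, fail to reject H₀.
There is insufficient evidence to reject the null hypothesis; the result is not statistically significant at the 0.1 level.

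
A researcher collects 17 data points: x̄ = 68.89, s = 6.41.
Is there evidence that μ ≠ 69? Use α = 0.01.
One-sample t-test:
H₀: μ = 69
H₁: μ ≠ 69
df = n - 1 = 16
t = (x̄ - μ₀) / (s/√n) = (68.89 - 69) / (6.41/√17) = -0.071
p-value = 0.9445

Since p-value > α = 0.01, we fail to reject H₀.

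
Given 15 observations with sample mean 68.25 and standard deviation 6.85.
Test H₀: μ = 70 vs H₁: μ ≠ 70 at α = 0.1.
One-sample t-test:
H₀: μ = 70
H₁: μ ≠ 70
df = n - 1 = 14
t = (x̄ - μ₀) / (s/√n) = (68.25 - 70) / (6.85/√15) = -0.989
p-value = 0.3392

Since p-value > α = 0.1, we fail to reject H₀.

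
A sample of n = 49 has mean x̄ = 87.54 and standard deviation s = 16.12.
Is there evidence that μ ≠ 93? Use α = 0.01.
One-sample t-test:
H₀: μ = 93
H₁: μ ≠ 93
df = n - 1 = 48
t = (x̄ - μ₀) / (s/√n) = (87.54 - 93) / (16.12/√49) = -2.371
p-value = 0.0218

Since p-value > α = 0.01, we fail to reject H₀.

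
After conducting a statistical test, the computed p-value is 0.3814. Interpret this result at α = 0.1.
Since p = 0.3814 > α = 0.1, fail to reject H₀.
There is insufficient evidence to reject the null hypothesis; the result is not statistically significant at the 0.1 level.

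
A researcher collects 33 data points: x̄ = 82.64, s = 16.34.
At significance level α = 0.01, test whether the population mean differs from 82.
One-sample t-test:
H₀: μ = 82
H₁: μ ≠ 82
df = n - 1 = 32
t = (x̄ - μ₀) / (s/√n) = (82.64 - 82) / (16.34/√33) = 0.225
p-value = 0.8234

Since p-value > α = 0.01, we fail to reject H₀.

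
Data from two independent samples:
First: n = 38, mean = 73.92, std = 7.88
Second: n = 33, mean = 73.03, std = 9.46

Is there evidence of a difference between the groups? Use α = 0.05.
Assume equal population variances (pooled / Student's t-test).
Student's two-sample t-test (equal variances):
H₀: μ₁ = μ₂
H₁: μ₁ ≠ μ₂
df = n₁ + n₂ - 2 = 69
Pooled variance s_p² = [(n₁-1)s₁² + (n₂-1)s₂²] / (n₁ + n₂ - 2) = [(37)(7.88²) + (32)(9.46²)] / 69 = 74.8003
SE = √(s_p²(1/n₁ + 1/n₂)) = √(74.8003 × (1/38 + 1/33)) = 2.0579
t = (x̄₁ - x̄₂) / SE = (73.92 - 73.03) / 2.0579 = 0.89 / 2.0579 = 0.432
p-value = 0.6667

Since p-value > α = 0.05, we fail to reject H₀.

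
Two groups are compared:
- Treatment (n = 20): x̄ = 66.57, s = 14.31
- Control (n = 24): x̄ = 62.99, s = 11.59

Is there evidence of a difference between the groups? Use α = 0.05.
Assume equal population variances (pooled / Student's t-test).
Student's two-sample t-test (equal variances):
H₀: μ₁ = μ₂
H₁: μ₁ ≠ μ₂
df = n₁ + n₂ - 2 = 42
Pooled variance s_p² = [(n₁-1)s₁² + (n₂-1)s₂²] / (n₁ + n₂ - 2) = [(19)(14.31²) + (23)(11.59²)] / 42 = 166.1974
SE = √(s_p²(1/n₁ + 1/n₂)) = √(166.1974 × (1/20 + 1/24)) = 3.9032
t = (x̄₁ - x̄₂) / SE = (66.57 - 62.99) / 3.9032 = 3.58 / 3.9032 = 0.917
p-value = 0.3643

Since p-value > α = 0.05, we fail to reject H₀.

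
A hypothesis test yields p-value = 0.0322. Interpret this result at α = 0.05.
Since p = 0.0322 < α = 0.05, reject H₀.
There is sufficient evidence to reject the null hypothesis; the result is statistically significant at the 0.05 level.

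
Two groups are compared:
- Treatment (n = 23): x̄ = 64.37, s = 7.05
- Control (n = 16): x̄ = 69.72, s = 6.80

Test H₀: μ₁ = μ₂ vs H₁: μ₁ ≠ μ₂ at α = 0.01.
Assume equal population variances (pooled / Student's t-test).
Student's two-sample t-test (equal variances):
H₀: μ₁ = μ₂
H₁: μ₁ ≠ μ₂
df = n₁ + n₂ - 2 = 37
Pooled variance s_p² = [(n₁-1)s₁² + (n₂-1)s₂²] / (n₁ + n₂ - 2) = [(22)(7.05²) + (15)(6.80²)] / 37 = 48.2988
SE = √(s_p²(1/n₁ + 1/n₂)) = √(48.2988 × (1/23 + 1/16)) = 2.2624
t = (x̄₁ - x̄₂) / SE = (64.37 - 69.72) / 2.2624 = -5.35 / 2.2624 = -2.365
p-value = 0.0234

Since p-value > α = 0.01, we fail to reject H₀.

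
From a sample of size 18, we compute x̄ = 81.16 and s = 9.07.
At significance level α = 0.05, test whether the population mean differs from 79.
One-sample t-test:
H₀: μ = 79
H₁: μ ≠ 79
df = n - 1 = 17
t = (x̄ - μ₀) / (s/√n) = (81.16 - 79) / (9.07/√18) = 1.010
p-value = 0.3265

Since p-value > α = 0.05, we fail to reject H₀.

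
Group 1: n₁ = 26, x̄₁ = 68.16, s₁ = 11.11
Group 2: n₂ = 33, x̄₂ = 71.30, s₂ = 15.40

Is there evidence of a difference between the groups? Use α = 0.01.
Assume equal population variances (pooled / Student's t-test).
Student's two-sample t-test (equal variances):
H₀: μ₁ = μ₂
H₁: μ₁ ≠ μ₂
df = n₁ + n₂ - 2 = 57
Pooled variance s_p² = [(n₁-1)s₁² + (n₂-1)s₂²] / (n₁ + n₂ - 2) = [(25)(11.11²) + (32)(15.40²)] / 57 = 187.2793
SE = √(s_p²(1/n₁ + 1/n₂)) = √(187.2793 × (1/26 + 1/33)) = 3.5886
t = (x̄₁ - x̄₂) / SE = (68.16 - 71.30) / 3.5886 = -3.14 / 3.5886 = -0.875
p-value = 0.3853

Since p-value > α = 0.01, we fail to reject H₀.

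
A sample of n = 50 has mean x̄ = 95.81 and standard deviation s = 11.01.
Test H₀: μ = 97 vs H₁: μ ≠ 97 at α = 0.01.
One-sample t-test:
H₀: μ = 97
H₁: μ ≠ 97
df = n - 1 = 49
t = (x̄ - μ₀) / (s/√n) = (95.81 - 97) / (11.01/√50) = -0.764
p-value = 0.4484

Since p-value > α = 0.01, we fail to reject H₀.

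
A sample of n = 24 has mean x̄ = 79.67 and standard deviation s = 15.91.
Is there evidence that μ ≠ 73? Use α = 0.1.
One-sample t-test:
H₀: μ = 73
H₁: μ ≠ 73
df = n - 1 = 23
t = (x̄ - μ₀) / (s/√n) = (79.67 - 73) / (15.91/√24) = 2.054
p-value = 0.0515

Since p-value < α = 0.1, we reject H₀.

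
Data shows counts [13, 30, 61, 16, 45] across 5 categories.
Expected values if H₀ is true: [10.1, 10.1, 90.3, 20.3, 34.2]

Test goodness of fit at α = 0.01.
Chi-square goodness of fit test:
H₀: observed counts match expected distribution
H₁: observed counts differ from expected distribution
df = k - 1 = 4
χ² = Σ(O - E)²/E
   = (13 - 10.1)²/10.1 + (30 - 10.1)²/10.1 + (61 - 90.3)²/90.3 + (16 - 20.3)²/20.3 + (45 - 34.2)²/34.2
   = 0.833 + 39.209 + 9.507 + 0.911 + 3.411
   = 53.87
p-value < 0.0001

Since p-value < α = 0.01, we reject H₀.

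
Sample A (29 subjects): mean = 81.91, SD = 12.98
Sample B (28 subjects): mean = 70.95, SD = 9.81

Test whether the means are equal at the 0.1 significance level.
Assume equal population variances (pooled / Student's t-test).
Student's two-sample t-test (equal variances):
H₀: μ₁ = μ₂
H₁: μ₁ ≠ μ₂
df = n₁ + n₂ - 2 = 55
Pooled variance s_p² = [(n₁-1)s₁² + (n₂-1)s₂²] / (n₁ + n₂ - 2) = [(28)(12.98²) + (27)(9.81²)] / 55 = 133.0150
SE = √(s_p²(1/n₁ + 1/n₂)) = √(133.0150 × (1/29 + 1/28)) = 3.0557
t = (x̄₁ - x̄₂) / SE = (81.91 - 70.95) / 3.0557 = 10.96 / 3.0557 = 3.587
p-value = 0.0007

Since p-value < α = 0.1, we reject H₀.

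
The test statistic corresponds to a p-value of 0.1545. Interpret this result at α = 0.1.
Since p = 0.1545 > α = 0.1, fail to reject H₀.
There is insufficient evidence to reject the null hypothesis; the result is not statistically significant at the 0.1 level.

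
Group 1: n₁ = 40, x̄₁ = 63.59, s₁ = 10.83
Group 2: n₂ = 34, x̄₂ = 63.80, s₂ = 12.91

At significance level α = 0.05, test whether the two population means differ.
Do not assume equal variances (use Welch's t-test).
Welch's two-sample t-test:
H₀: μ₁ = μ₂
H₁: μ₁ ≠ μ₂
s₁²/n₁ = 10.83²/40 = 2.9322,  s₂²/n₂ = 12.91²/34 = 4.9020
SE = √(s₁²/n₁ + s₂²/n₂) = √(2.9322 + 4.9020) = 2.7990
df (Welch-Satterthwaite) = (s₁²/n₁ + s₂²/n₂)² / [(s₁²/n₁)²/(n₁-1) + (s₂²/n₂)²/(n₂-1)] ≈ 64.70
t = (x̄₁ - x̄₂) / SE = (63.59 - 63.80) / 2.7990 = -0.21 / 2.7990 = -0.075
p-value = 0.9404

Since p-value > α = 0.05, we fail to reject H₀.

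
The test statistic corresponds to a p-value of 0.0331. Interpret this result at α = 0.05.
Since p = 0.0331 < α = 0.05, reject H₀.
There is sufficient evidence to reject the null hypothesis; the result is statistically significant at the 0.05 level.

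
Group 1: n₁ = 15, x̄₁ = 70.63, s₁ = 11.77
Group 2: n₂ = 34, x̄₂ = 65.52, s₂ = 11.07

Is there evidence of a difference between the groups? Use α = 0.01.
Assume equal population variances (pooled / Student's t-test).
Student's two-sample t-test (equal variances):
H₀: μ₁ = μ₂
H₁: μ₁ ≠ μ₂
df = n₁ + n₂ - 2 = 47
Pooled variance s_p² = [(n₁-1)s₁² + (n₂-1)s₂²] / (n₁ + n₂ - 2) = [(14)(11.77²) + (33)(11.07²)] / 47 = 127.3073
SE = √(s_p²(1/n₁ + 1/n₂)) = √(127.3073 × (1/15 + 1/34)) = 3.4974
t = (x̄₁ - x̄₂) / SE = (70.63 - 65.52) / 3.4974 = 5.11 / 3.4974 = 1.461
p-value = 0.1506

Since p-value > α = 0.01, we fail to reject H₀.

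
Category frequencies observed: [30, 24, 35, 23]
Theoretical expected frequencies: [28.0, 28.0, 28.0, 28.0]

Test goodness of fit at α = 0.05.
Chi-square goodness of fit test:
H₀: observed counts match expected distribution
H₁: observed counts differ from expected distribution
df = k - 1 = 3
χ² = Σ(O - E)²/E
   = (30 - 28.0)²/28.0 + (24 - 28.0)²/28.0 + (35 - 28.0)²/28.0 + (23 - 28.0)²/28.0
   = 0.143 + 0.571 + 1.750 + 0.893
   = 3.36
p-value = 0.3398

Since p-value > α = 0.05, we fail to reject H₀.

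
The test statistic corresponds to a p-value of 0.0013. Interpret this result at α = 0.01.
Since p = 0.0013 < α = 0.01, reject H₀.
There is sufficient evidence to reject the null hypothesis; the result is statistically significant at the 0.01 level.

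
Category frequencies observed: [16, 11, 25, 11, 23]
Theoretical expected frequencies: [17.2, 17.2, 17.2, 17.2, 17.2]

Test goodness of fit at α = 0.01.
Chi-square goodness of fit test:
H₀: observed counts match expected distribution
H₁: observed counts differ from expected distribution
df = k - 1 = 4
χ² = Σ(O - E)²/E
   = (16 - 17.2)²/17.2 + (11 - 17.2)²/17.2 + (25 - 17.2)²/17.2 + (11 - 17.2)²/17.2 + (23 - 17.2)²/17.2
   = 0.084 + 2.235 + 3.537 + 2.235 + 1.956
   = 10.05
p-value = 0.0397

Since p-value > α = 0.01, we fail to reject H₀.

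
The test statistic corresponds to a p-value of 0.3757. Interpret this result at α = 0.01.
Since p = 0.3757 > α = 0.01, fail to reject H₀.
There is insufficient evidence to reject the null hypothesis; the result is not statistically significant at the 0.01 level.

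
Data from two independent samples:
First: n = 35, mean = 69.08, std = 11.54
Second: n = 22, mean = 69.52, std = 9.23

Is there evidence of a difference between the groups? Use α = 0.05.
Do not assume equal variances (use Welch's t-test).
Welch's two-sample t-test:
H₀: μ₁ = μ₂
H₁: μ₁ ≠ μ₂
s₁²/n₁ = 11.54²/35 = 3.8049,  s₂²/n₂ = 9.23²/22 = 3.8724
SE = √(s₁²/n₁ + s₂²/n₂) = √(3.8049 + 3.8724) = 2.7708
df (Welch-Satterthwaite) = (s₁²/n₁ + s₂²/n₂)² / [(s₁²/n₁)²/(n₁-1) + (s₂²/n₂)²/(n₂-1)] ≈ 51.71
t = (x̄₁ - x̄₂) / SE = (69.08 - 69.52) / 2.7708 = -0.44 / 2.7708 = -0.159
p-value = 0.8744

Since p-value > α = 0.05, we fail to reject H₀.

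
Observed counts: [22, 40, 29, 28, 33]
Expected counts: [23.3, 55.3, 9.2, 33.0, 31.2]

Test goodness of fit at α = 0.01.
Chi-square goodness of fit test:
H₀: observed counts match expected distribution
H₁: observed counts differ from expected distribution
df = k - 1 = 4
χ² = Σ(O - E)²/E
   = (22 - 23.3)²/23.3 + (40 - 55.3)²/55.3 + (29 - 9.2)²/9.2 + (28 - 33.0)²/33.0 + (33 - 31.2)²/31.2
   = 0.073 + 4.233 + 42.613 + 0.758 + 0.104
   = 47.78
p-value < 0.0001

Since p-value < α = 0.01, we reject H₀.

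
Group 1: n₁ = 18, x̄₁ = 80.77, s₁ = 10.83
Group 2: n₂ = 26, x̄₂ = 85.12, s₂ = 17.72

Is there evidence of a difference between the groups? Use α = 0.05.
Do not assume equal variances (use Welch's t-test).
Welch's two-sample t-test:
H₀: μ₁ = μ₂
H₁: μ₁ ≠ μ₂
s₁²/n₁ = 10.83²/18 = 6.5160,  s₂²/n₂ = 17.72²/26 = 12.0769
SE = √(s₁²/n₁ + s₂²/n₂) = √(6.5160 + 12.0769) = 4.3119
df (Welch-Satterthwaite) = (s₁²/n₁ + s₂²/n₂)² / [(s₁²/n₁)²/(n₁-1) + (s₂²/n₂)²/(n₂-1)] ≈ 41.49
t = (x̄₁ - x̄₂) / SE = (80.77 - 85.12) / 4.3119 = -4.35 / 4.3119 = -1.009
p-value = 0.3189

Since p-value > α = 0.05, we fail to reject H₀.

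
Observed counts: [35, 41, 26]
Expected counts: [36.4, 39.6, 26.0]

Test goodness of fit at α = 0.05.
Chi-square goodness of fit test:
H₀: observed counts match expected distribution
H₁: observed counts differ from expected distribution
df = k - 1 = 2
χ² = Σ(O - E)²/E
   = (35 - 36.4)²/36.4 + (41 - 39.6)²/39.6 + (26 - 26.0)²/26.0
   = 0.054 + 0.049 + 0.000
   = 0.10
p-value = 0.9496

Since p-value > α = 0.05, we fail to reject H₀.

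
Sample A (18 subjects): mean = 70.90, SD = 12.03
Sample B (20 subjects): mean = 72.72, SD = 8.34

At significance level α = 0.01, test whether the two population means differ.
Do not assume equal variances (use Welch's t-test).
Welch's two-sample t-test:
H₀: μ₁ = μ₂
H₁: μ₁ ≠ μ₂
s₁²/n₁ = 12.03²/18 = 8.0400,  s₂²/n₂ = 8.34²/20 = 3.4778
SE = √(s₁²/n₁ + s₂²/n₂) = √(8.0400 + 3.4778) = 3.3938
df (Welch-Satterthwaite) = (s₁²/n₁ + s₂²/n₂)² / [(s₁²/n₁)²/(n₁-1) + (s₂²/n₂)²/(n₂-1)] ≈ 29.88
t = (x̄₁ - x̄₂) / SE = (70.90 - 72.72) / 3.3938 = -1.82 / 3.3938 = -0.536
p-value = 0.5957

Since p-value > α = 0.01, we fail to reject H₀.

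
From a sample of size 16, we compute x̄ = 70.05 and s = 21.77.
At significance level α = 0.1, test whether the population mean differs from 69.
One-sample t-test:
H₀: μ = 69
H₁: μ ≠ 69
df = n - 1 = 15
t = (x̄ - μ₀) / (s/√n) = (70.05 - 69) / (21.77/√16) = 0.193
p-value = 0.8496

Since p-value > α = 0.1, we fail to reject H₀.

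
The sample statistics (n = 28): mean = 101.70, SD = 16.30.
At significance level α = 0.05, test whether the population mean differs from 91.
One-sample t-test:
H₀: μ = 91
H₁: μ ≠ 91
df = n - 1 = 27
t = (x̄ - μ₀) / (s/√n) = (101.70 - 91) / (16.30/√28) = 3.474
p-value = 0.0017

Since p-value < α = 0.05, we reject H₀.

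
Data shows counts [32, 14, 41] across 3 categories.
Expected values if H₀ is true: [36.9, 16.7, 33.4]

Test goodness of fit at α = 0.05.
Chi-square goodness of fit test:
H₀: observed counts match expected distribution
H₁: observed counts differ from expected distribution
df = k - 1 = 2
χ² = Σ(O - E)²/E
   = (32 - 36.9)²/36.9 + (14 - 16.7)²/16.7 + (41 - 33.4)²/33.4
   = 0.651 + 0.437 + 1.729
   = 2.82
p-value = 0.2446

Since p-value > α = 0.05, we fail to reject H₀.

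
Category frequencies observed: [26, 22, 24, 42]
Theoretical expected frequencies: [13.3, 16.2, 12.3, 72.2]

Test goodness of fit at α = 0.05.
Chi-square goodness of fit test:
H₀: observed counts match expected distribution
H₁: observed counts differ from expected distribution
df = k - 1 = 3
χ² = Σ(O - E)²/E
   = (26 - 13.3)²/13.3 + (22 - 16.2)²/16.2 + (24 - 12.3)²/12.3 + (42 - 72.2)²/72.2
   = 12.127 + 2.077 + 11.129 + 12.632
   = 37.97
p-value < 0.0001

Since p-value < α = 0.05, we reject H₀.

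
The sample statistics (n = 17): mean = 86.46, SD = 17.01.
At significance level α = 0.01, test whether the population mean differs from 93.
One-sample t-test:
H₀: μ = 93
H₁: μ ≠ 93
df = n - 1 = 16
t = (x̄ - μ₀) / (s/√n) = (86.46 - 93) / (17.01/√17) = -1.585
p-value = 0.1325

Since p-value > α = 0.01, we fail to reject H₀.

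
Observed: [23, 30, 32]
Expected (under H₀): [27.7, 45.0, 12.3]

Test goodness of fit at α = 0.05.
Chi-square goodness of fit test:
H₀: observed counts match expected distribution
H₁: observed counts differ from expected distribution
df = k - 1 = 2
χ² = Σ(O - E)²/E
   = (23 - 27.7)²/27.7 + (30 - 45.0)²/45.0 + (32 - 12.3)²/12.3
   = 0.797 + 5.000 + 31.552
   = 37.35
p-value < 0.0001

Since p-value < α = 0.05, we reject H₀.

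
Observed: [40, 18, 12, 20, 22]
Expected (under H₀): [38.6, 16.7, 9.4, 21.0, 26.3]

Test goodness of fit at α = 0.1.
Chi-square goodness of fit test:
H₀: observed counts match expected distribution
H₁: observed counts differ from expected distribution
df = k - 1 = 4
χ² = Σ(O - E)²/E
   = (40 - 38.6)²/38.6 + (18 - 16.7)²/16.7 + (12 - 9.4)²/9.4 + (20 - 21.0)²/21.0 + (22 - 26.3)²/26.3
   = 0.051 + 0.101 + 0.719 + 0.048 + 0.703
   = 1.62
p-value = 0.8049

Since p-value > α = 0.1, we fail to reject H₀.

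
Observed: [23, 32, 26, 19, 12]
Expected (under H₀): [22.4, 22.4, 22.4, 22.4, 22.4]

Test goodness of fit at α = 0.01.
Chi-square goodness of fit test:
H₀: observed counts match expected distribution
H₁: observed counts differ from expected distribution
df = k - 1 = 4
χ² = Σ(O - E)²/E
   = (23 - 22.4)²/22.4 + (32 - 22.4)²/22.4 + (26 - 22.4)²/22.4 + (19 - 22.4)²/22.4 + (12 - 22.4)²/22.4
   = 0.016 + 4.114 + 0.579 + 0.516 + 4.829
   = 10.05
p-value = 0.0395

Since p-value > α = 0.01, we fail to reject H₀.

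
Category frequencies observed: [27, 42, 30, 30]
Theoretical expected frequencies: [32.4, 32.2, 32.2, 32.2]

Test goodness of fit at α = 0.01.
Chi-square goodness of fit test:
H₀: observed counts match expected distribution
H₁: observed counts differ from expected distribution
df = k - 1 = 3
χ² = Σ(O - E)²/E
   = (27 - 32.4)²/32.4 + (42 - 32.2)²/32.2 + (30 - 32.2)²/32.2 + (30 - 32.2)²/32.2
   = 0.900 + 2.983 + 0.150 + 0.150
   = 4.18
p-value = 0.2423

Since p-value > α = 0.01, we fail to reject H₀.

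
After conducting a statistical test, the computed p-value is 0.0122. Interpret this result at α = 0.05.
Since p = 0.0122 < α = 0.05, reject H₀.
There is sufficient evidence to reject the null hypothesis; the result is statistically significant at the 0.05 level.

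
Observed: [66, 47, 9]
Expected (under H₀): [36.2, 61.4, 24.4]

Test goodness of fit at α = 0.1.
Chi-square goodness of fit test:
H₀: observed counts match expected distribution
H₁: observed counts differ from expected distribution
df = k - 1 = 2
χ² = Σ(O - E)²/E
   = (66 - 36.2)²/36.2 + (47 - 61.4)²/61.4 + (9 - 24.4)²/24.4
   = 24.531 + 3.377 + 9.720
   = 37.63
p-value < 0.0001

Since p-value < α = 0.1, we reject H₀.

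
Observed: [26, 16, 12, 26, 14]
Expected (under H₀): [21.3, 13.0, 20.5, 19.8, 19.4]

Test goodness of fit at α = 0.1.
Chi-square goodness of fit test:
H₀: observed counts match expected distribution
H₁: observed counts differ from expected distribution
df = k - 1 = 4
χ² = Σ(O - E)²/E
   = (26 - 21.3)²/21.3 + (16 - 13.0)²/13.0 + (12 - 20.5)²/20.5 + (26 - 19.8)²/19.8 + (14 - 19.4)²/19.4
   = 1.037 + 0.692 + 3.524 + 1.941 + 1.503
   = 8.70
p-value = 0.0691

Since p-value < α = 0.1, we reject H₀.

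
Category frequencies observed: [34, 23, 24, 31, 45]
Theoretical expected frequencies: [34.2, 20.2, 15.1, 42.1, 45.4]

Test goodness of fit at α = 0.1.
Chi-square goodness of fit test:
H₀: observed counts match expected distribution
H₁: observed counts differ from expected distribution
df = k - 1 = 4
χ² = Σ(O - E)²/E
   = (34 - 34.2)²/34.2 + (23 - 20.2)²/20.2 + (24 - 15.1)²/15.1 + (31 - 42.1)²/42.1 + (45 - 45.4)²/45.4
   = 0.001 + 0.388 + 5.246 + 2.927 + 0.004
   = 8.57
p-value = 0.0729

Since p-value < α = 0.1, we reject H₀.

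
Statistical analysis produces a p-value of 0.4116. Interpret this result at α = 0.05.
Since p = 0.4116 > α = 0.05, fail to reject H₀.
There is insufficient evidence to reject the null hypothesis; the result is not statistically significant at the 0.05 level.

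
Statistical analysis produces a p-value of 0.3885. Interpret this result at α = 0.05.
Since p = 0.3885 > α = 0.05, fail to reject H₀.
There is insufficient evidence to reject the null hypothesis; the result is not statistically significant at the 0.05 level.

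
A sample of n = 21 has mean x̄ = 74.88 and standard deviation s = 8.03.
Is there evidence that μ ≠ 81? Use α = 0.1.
One-sample t-test:
H₀: μ = 81
H₁: μ ≠ 81
df = n - 1 = 20
t = (x̄ - μ₀) / (s/√n) = (74.88 - 81) / (8.03/√21) = -3.493
p-value = 0.0023

Since p-value < α = 0.1, we reject H₀.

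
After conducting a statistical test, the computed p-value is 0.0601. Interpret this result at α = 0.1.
Since p = 0.0601 < α = 0.1, reject H₀.
There is sufficient evidence to reject the null hypothesis; the result is statistically significant at the 0.1 level.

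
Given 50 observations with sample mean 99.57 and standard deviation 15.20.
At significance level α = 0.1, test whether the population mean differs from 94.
One-sample t-test:
H₀: μ = 94
H₁: μ ≠ 94
df = n - 1 = 49
t = (x̄ - μ₀) / (s/√n) = (99.57 - 94) / (15.20/√50) = 2.591
p-value = 0.0126

Since p-value < α = 0.1, we reject H₀.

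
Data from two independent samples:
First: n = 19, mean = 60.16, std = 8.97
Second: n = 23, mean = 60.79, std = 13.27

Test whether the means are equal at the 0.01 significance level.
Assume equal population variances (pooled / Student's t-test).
Student's two-sample t-test (equal variances):
H₀: μ₁ = μ₂
H₁: μ₁ ≠ μ₂
df = n₁ + n₂ - 2 = 40
Pooled variance s_p² = [(n₁-1)s₁² + (n₂-1)s₂²] / (n₁ + n₂ - 2) = [(18)(8.97²) + (22)(13.27²)] / 40 = 133.0585
SE = √(s_p²(1/n₁ + 1/n₂)) = √(133.0585 × (1/19 + 1/23)) = 3.5761
t = (x̄₁ - x̄₂) / SE = (60.16 - 60.79) / 3.5761 = -0.63 / 3.5761 = -0.176
p-value = 0.8610

Since p-value > α = 0.01, we fail to reject H₀.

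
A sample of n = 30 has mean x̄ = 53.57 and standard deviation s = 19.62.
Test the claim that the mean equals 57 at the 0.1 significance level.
One-sample t-test:
H₀: μ = 57
H₁: μ ≠ 57
df = n - 1 = 29
t = (x̄ - μ₀) / (s/√n) = (53.57 - 57) / (19.62/√30) = -0.958
p-value = 0.3462

Since p-value > α = 0.1, we fail to reject H₀.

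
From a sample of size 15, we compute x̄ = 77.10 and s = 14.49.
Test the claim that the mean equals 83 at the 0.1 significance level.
One-sample t-test:
H₀: μ = 83
H₁: μ ≠ 83
df = n - 1 = 14
t = (x̄ - μ₀) / (s/√n) = (77.10 - 83) / (14.49/√15) = -1.577
p-value = 0.1371

Since p-value > α = 0.1, we fail to reject H₀.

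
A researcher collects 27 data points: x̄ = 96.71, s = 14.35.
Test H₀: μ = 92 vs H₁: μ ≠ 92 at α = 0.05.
One-sample t-test:
H₀: μ = 92
H₁: μ ≠ 92
df = n - 1 = 26
t = (x̄ - μ₀) / (s/√n) = (96.71 - 92) / (14.35/√27) = 1.705
p-value = 0.1000

Since p-value > α = 0.05, we fail to reject H₀.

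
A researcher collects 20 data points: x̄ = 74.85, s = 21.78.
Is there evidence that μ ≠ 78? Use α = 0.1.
One-sample t-test:
H₀: μ = 78
H₁: μ ≠ 78
df = n - 1 = 19
t = (x̄ - μ₀) / (s/√n) = (74.85 - 78) / (21.78/√20) = -0.647
p-value = 0.5255

Since p-value > α = 0.1, we fail to reject H₀.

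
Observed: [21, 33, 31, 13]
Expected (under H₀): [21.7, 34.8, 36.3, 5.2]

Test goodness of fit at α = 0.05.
Chi-square goodness of fit test:
H₀: observed counts match expected distribution
H₁: observed counts differ from expected distribution
df = k - 1 = 3
χ² = Σ(O - E)²/E
   = (21 - 21.7)²/21.7 + (33 - 34.8)²/34.8 + (31 - 36.3)²/36.3 + (13 - 5.2)²/5.2
   = 0.023 + 0.093 + 0.774 + 11.700
   = 12.59
p-value = 0.0056

Since p-value < α = 0.05, we reject H₀.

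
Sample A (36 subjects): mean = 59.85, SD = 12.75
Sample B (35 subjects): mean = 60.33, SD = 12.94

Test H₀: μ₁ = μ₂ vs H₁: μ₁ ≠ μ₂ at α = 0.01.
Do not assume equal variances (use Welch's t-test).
Welch's two-sample t-test:
H₀: μ₁ = μ₂
H₁: μ₁ ≠ μ₂
s₁²/n₁ = 12.75²/36 = 4.5156,  s₂²/n₂ = 12.94²/35 = 4.7841
SE = √(s₁²/n₁ + s₂²/n₂) = √(4.5156 + 4.7841) = 3.0495
df (Welch-Satterthwaite) = (s₁²/n₁ + s₂²/n₂)² / [(s₁²/n₁)²/(n₁-1) + (s₂²/n₂)²/(n₂-1)] ≈ 68.87
t = (x̄₁ - x̄₂) / SE = (59.85 - 60.33) / 3.0495 = -0.48 / 3.0495 = -0.157
p-value = 0.8754

Since p-value > α = 0.01, we fail to reject H₀.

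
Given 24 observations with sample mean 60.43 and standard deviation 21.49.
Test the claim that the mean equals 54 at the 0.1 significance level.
One-sample t-test:
H₀: μ = 54
H₁: μ ≠ 54
df = n - 1 = 23
t = (x̄ - μ₀) / (s/√n) = (60.43 - 54) / (21.49/√24) = 1.466
p-value = 0.1562

Since p-value > α = 0.1, we fail to reject H₀.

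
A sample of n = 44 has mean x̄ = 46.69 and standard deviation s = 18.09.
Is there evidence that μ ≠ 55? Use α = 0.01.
One-sample t-test:
H₀: μ = 55
H₁: μ ≠ 55
df = n - 1 = 43
t = (x̄ - μ₀) / (s/√n) = (46.69 - 55) / (18.09/√44) = -3.047
p-value = 0.0039

Since p-value < α = 0.01, we reject H₀.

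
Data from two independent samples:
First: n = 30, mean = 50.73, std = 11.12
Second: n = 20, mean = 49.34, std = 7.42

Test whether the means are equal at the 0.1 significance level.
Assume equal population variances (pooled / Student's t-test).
Student's two-sample t-test (equal variances):
H₀: μ₁ = μ₂
H₁: μ₁ ≠ μ₂
df = n₁ + n₂ - 2 = 48
Pooled variance s_p² = [(n₁-1)s₁² + (n₂-1)s₂²] / (n₁ + n₂ - 2) = [(29)(11.12²) + (19)(7.42²)] / 48 = 96.5010
SE = √(s_p²(1/n₁ + 1/n₂)) = √(96.5010 × (1/30 + 1/20)) = 2.8358
t = (x̄₁ - x̄₂) / SE = (50.73 - 49.34) / 2.8358 = 1.39 / 2.8358 = 0.490
p-value = 0.6263

Since p-value > α = 0.1, we fail to reject H₀.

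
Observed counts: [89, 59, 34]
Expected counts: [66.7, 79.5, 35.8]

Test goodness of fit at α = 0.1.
Chi-square goodness of fit test:
H₀: observed counts match expected distribution
H₁: observed counts differ from expected distribution
df = k - 1 = 2
χ² = Σ(O - E)²/E
   = (89 - 66.7)²/66.7 + (59 - 79.5)²/79.5 + (34 - 35.8)²/35.8
   = 7.456 + 5.286 + 0.091
   = 12.83
p-value = 0.0016

Since p-value < α = 0.1, we reject H₀.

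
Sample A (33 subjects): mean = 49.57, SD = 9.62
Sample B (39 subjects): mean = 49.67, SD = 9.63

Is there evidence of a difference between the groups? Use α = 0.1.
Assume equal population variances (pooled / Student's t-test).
Student's two-sample t-test (equal variances):
H₀: μ₁ = μ₂
H₁: μ₁ ≠ μ₂
df = n₁ + n₂ - 2 = 70
Pooled variance s_p² = [(n₁-1)s₁² + (n₂-1)s₂²] / (n₁ + n₂ - 2) = [(32)(9.62²) + (38)(9.63²)] / 70 = 92.6489
SE = √(s_p²(1/n₁ + 1/n₂)) = √(92.6489 × (1/33 + 1/39)) = 2.2767
t = (x̄₁ - x̄₂) / SE = (49.57 - 49.67) / 2.2767 = -0.10 / 2.2767 = -0.044
p-value = 0.9651

Since p-value > α = 0.1, we fail to reject H₀.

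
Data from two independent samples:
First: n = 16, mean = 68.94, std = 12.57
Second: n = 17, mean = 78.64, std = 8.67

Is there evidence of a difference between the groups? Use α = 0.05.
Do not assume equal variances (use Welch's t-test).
Welch's two-sample t-test:
H₀: μ₁ = μ₂
H₁: μ₁ ≠ μ₂
s₁²/n₁ = 12.57²/16 = 9.8753,  s₂²/n₂ = 8.67²/17 = 4.4217
SE = √(s₁²/n₁ + s₂²/n₂) = √(9.8753 + 4.4217) = 3.7811
df (Welch-Satterthwaite) = (s₁²/n₁ + s₂²/n₂)² / [(s₁²/n₁)²/(n₁-1) + (s₂²/n₂)²/(n₂-1)] ≈ 26.47
t = (x̄₁ - x̄₂) / SE = (68.94 - 78.64) / 3.7811 = -9.70 / 3.7811 = -2.565
p-value = 0.0163

Since p-value < α = 0.05, we reject H₀.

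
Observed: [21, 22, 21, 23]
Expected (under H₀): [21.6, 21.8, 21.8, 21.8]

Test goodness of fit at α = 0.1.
Chi-square goodness of fit test:
H₀: observed counts match expected distribution
H₁: observed counts differ from expected distribution
df = k - 1 = 3
χ² = Σ(O - E)²/E
   = (21 - 21.6)²/21.6 + (22 - 21.8)²/21.8 + (21 - 21.8)²/21.8 + (23 - 21.8)²/21.8
   = 0.017 + 0.002 + 0.029 + 0.066
   = 0.11
p-value = 0.9901

Since p-value > α = 0.1, we fail to reject H₀.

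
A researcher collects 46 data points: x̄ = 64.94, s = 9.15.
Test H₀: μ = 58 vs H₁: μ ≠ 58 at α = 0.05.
One-sample t-test:
H₀: μ = 58
H₁: μ ≠ 58
df = n - 1 = 45
t = (x̄ - μ₀) / (s/√n) = (64.94 - 58) / (9.15/√46) = 5.144
p-value < 0.0001

Since p-value < α = 0.05, we reject H₀.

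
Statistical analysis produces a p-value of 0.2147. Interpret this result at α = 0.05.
Since p = 0.2147 > α = 0.05, fail to reject H₀.
There is insufficient evidence to reject the null hypothesis; the result is not statistically significant at the 0.05 level.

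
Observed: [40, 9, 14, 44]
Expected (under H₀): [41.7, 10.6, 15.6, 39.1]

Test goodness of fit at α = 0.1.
Chi-square goodness of fit test:
H₀: observed counts match expected distribution
H₁: observed counts differ from expected distribution
df = k - 1 = 3
χ² = Σ(O - E)²/E
   = (40 - 41.7)²/41.7 + (9 - 10.6)²/10.6 + (14 - 15.6)²/15.6 + (44 - 39.1)²/39.1
   = 0.069 + 0.242 + 0.164 + 0.614
   = 1.09
p-value = 0.7797

Since p-value > α = 0.1, we fail to reject H₀.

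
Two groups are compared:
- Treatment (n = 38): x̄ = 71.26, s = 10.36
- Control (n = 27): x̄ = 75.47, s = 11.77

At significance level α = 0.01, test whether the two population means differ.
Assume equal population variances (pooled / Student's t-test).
Student's two-sample t-test (equal variances):
H₀: μ₁ = μ₂
H₁: μ₁ ≠ μ₂
df = n₁ + n₂ - 2 = 63
Pooled variance s_p² = [(n₁-1)s₁² + (n₂-1)s₂²] / (n₁ + n₂ - 2) = [(37)(10.36²) + (26)(11.77²)] / 63 = 120.2072
SE = √(s_p²(1/n₁ + 1/n₂)) = √(120.2072 × (1/38 + 1/27)) = 2.7596
t = (x̄₁ - x̄₂) / SE = (71.26 - 75.47) / 2.7596 = -4.21 / 2.7596 = -1.526
p-value = 0.1321

Since p-value > α = 0.01, we fail to reject H₀.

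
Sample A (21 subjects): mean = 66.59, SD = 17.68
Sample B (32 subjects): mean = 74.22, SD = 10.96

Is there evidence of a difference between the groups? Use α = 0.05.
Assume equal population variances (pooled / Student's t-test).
Student's two-sample t-test (equal variances):
H₀: μ₁ = μ₂
H₁: μ₁ ≠ μ₂
df = n₁ + n₂ - 2 = 51
Pooled variance s_p² = [(n₁-1)s₁² + (n₂-1)s₂²] / (n₁ + n₂ - 2) = [(20)(17.68²) + (31)(10.96²)] / 51 = 195.5964
SE = √(s_p²(1/n₁ + 1/n₂)) = √(195.5964 × (1/21 + 1/32)) = 3.9277
t = (x̄₁ - x̄₂) / SE = (66.59 - 74.22) / 3.9277 = -7.63 / 3.9277 = -1.943
p-value = 0.0576

Since p-value > α = 0.05, we fail to reject H₀.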